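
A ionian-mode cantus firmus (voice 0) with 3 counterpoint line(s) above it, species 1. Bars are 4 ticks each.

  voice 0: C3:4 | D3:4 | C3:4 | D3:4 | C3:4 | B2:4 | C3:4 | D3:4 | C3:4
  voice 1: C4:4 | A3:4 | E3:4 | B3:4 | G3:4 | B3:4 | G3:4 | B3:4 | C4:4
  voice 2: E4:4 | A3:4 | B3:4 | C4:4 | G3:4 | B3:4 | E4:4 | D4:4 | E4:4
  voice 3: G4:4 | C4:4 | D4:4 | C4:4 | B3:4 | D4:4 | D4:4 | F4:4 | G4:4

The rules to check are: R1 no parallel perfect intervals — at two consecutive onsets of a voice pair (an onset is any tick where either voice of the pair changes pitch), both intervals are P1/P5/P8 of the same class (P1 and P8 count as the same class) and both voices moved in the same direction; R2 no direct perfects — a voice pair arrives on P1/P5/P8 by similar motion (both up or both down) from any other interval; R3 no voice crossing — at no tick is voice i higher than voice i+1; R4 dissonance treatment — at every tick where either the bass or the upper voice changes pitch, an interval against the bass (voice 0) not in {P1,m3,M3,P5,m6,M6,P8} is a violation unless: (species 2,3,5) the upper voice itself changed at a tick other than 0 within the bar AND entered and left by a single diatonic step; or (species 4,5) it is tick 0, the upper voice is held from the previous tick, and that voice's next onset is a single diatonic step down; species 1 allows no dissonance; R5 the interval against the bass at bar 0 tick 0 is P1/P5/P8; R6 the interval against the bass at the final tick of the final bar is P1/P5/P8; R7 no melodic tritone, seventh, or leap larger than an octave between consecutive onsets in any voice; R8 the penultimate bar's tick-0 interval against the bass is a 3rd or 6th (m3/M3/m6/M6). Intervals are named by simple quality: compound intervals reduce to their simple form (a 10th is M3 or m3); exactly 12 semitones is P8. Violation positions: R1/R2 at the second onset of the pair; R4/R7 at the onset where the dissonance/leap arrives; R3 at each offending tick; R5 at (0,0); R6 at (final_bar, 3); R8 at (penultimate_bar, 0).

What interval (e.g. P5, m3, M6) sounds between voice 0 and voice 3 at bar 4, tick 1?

M7

voice 0=C3 voice 3=B3 -> M7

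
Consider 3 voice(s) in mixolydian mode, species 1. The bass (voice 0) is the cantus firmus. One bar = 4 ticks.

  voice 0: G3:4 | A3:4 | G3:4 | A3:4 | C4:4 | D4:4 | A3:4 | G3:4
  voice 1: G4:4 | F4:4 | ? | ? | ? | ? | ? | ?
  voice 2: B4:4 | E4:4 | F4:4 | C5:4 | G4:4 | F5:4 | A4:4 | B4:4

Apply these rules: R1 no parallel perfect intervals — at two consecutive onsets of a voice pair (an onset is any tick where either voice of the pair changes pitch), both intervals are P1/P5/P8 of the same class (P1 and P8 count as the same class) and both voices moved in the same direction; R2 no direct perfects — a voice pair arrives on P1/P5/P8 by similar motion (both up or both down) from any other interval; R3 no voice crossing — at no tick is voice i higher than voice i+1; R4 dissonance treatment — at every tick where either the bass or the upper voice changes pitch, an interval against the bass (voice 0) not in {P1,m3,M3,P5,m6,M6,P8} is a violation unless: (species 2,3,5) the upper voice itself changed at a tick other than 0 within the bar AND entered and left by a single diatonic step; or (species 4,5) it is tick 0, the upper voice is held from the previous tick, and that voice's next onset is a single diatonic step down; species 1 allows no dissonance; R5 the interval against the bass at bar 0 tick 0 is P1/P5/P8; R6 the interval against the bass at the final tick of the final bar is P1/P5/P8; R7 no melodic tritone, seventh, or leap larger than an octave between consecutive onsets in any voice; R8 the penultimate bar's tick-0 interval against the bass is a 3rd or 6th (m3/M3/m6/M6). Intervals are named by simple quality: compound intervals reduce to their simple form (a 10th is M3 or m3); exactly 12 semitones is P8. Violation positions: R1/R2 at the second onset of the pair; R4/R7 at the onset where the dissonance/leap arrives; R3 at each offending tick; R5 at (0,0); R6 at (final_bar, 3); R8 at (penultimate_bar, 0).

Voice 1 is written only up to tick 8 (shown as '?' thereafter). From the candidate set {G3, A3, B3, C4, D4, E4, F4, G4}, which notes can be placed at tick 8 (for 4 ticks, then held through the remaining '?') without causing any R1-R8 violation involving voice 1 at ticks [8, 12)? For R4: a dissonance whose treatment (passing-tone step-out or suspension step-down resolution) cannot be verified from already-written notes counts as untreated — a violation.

{E4}

G3: violates R2,R7
A3: violates R4
B3: violates R7
C4: violates R4
D4: violates R2
E4: legal
F4: violates R4
G4: violates R3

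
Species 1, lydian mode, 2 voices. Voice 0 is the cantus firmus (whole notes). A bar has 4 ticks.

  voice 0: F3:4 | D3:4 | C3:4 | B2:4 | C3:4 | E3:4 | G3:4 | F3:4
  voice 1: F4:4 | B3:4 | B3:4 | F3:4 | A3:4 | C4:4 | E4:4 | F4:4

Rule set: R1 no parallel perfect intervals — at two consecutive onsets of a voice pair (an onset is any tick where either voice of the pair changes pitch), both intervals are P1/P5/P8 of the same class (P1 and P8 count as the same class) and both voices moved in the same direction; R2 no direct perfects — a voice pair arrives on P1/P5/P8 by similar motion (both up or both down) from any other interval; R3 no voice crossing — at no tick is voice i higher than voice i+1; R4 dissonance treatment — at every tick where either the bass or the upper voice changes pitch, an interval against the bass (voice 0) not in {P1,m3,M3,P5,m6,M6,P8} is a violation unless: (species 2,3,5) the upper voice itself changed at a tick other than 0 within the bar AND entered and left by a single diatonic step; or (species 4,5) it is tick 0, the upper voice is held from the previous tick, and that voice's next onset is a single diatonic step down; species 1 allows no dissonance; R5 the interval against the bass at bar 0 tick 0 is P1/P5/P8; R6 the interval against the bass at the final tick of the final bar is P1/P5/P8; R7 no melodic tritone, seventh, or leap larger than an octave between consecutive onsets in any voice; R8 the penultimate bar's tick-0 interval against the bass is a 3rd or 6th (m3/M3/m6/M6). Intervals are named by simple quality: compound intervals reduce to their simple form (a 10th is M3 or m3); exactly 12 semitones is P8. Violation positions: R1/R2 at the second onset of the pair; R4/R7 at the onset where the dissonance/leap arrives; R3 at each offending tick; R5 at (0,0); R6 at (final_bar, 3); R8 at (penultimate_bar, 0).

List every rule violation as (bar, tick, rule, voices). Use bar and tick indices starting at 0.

(1, 0, R7, (1,))
(2, 0, R4, (0, 1))
(3, 0, R4, (0, 1))
(3, 0, R7, (1,))

bar 0: v0=F3 v1=F4 downbeat P8
bar 1: v0=D3 v1=B3 downbeat M6
bar 2: v0=C3 v1=B3 downbeat M7
bar 3: v0=B2 v1=F3 downbeat TT
bar 4: v0=C3 v1=A3 downbeat M6
bar 5: v0=E3 v1=C4 downbeat m6
bar 6: v0=G3 v1=E4 downbeat M6
bar 7: v0=F3 v1=F4 downbeat P8
  -> R7 @ bar 1 tick 0 v(1,): F4->B3 leap 6st
  -> R4 @ bar 2 tick 0 v(0, 1): C3/B3 M7 untreated
  -> R4 @ bar 3 tick 0 v(0, 1): B2/F3 TT untreated
  -> R7 @ bar 3 tick 0 v(1,): B3->F3 leap 6st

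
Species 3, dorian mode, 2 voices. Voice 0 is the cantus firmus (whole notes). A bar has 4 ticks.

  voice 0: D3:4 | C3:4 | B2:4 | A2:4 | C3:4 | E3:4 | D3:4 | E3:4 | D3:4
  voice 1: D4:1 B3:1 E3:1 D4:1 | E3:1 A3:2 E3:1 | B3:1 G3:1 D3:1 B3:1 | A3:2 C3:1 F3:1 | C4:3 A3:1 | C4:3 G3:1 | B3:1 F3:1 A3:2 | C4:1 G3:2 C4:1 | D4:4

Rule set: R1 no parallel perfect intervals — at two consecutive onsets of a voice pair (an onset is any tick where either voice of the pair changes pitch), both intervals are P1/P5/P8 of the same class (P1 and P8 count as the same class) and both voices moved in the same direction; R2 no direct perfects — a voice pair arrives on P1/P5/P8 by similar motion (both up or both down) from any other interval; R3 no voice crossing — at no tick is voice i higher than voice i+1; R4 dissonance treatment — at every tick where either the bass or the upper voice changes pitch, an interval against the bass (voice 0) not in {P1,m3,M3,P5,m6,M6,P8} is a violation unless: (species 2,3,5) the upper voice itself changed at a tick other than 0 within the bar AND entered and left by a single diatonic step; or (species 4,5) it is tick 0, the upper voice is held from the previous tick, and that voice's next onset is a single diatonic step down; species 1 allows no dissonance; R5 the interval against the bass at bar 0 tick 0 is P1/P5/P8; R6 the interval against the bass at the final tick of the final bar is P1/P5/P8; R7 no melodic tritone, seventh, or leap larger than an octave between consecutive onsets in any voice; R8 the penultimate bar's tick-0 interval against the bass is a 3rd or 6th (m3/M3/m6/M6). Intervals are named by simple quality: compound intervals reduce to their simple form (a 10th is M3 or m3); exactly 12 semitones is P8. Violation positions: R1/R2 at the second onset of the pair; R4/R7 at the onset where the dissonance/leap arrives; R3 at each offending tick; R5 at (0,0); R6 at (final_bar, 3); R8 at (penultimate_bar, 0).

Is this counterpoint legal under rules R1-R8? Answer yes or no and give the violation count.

No (6 violations)

bar 0: v0=D3 v1=D4 (P8)
bar 1: v0=C3 v1=E3 (M3)
bar 2: v0=B2 v1=B3 (P8)
bar 3: v0=A2 v1=A3 (P8)
bar 4: v0=C3 v1=C4 (P8)
bar 5: v0=E3 v1=C4 (m6)
bar 6: v0=D3 v1=B3 (M6)
bar 7: v0=E3 v1=C4 (m6)
bar 8: v0=D3 v1=D4 (P8)
  R4 @ bar0.2: D3/E3 M2 untreated
  R7 @ bar0.3: E3->D4 leap 10st
  R7 @ bar1.0: D4->E3 leap 10st
  R1 @ bar3.0: B2/B3 P8 -> A2/A3 P8 similar
  R2 @ bar4.0: A2/F3 m6 -> C3/C4 P8 similar
  R7 @ bar6.1: B3->F3 leap 6st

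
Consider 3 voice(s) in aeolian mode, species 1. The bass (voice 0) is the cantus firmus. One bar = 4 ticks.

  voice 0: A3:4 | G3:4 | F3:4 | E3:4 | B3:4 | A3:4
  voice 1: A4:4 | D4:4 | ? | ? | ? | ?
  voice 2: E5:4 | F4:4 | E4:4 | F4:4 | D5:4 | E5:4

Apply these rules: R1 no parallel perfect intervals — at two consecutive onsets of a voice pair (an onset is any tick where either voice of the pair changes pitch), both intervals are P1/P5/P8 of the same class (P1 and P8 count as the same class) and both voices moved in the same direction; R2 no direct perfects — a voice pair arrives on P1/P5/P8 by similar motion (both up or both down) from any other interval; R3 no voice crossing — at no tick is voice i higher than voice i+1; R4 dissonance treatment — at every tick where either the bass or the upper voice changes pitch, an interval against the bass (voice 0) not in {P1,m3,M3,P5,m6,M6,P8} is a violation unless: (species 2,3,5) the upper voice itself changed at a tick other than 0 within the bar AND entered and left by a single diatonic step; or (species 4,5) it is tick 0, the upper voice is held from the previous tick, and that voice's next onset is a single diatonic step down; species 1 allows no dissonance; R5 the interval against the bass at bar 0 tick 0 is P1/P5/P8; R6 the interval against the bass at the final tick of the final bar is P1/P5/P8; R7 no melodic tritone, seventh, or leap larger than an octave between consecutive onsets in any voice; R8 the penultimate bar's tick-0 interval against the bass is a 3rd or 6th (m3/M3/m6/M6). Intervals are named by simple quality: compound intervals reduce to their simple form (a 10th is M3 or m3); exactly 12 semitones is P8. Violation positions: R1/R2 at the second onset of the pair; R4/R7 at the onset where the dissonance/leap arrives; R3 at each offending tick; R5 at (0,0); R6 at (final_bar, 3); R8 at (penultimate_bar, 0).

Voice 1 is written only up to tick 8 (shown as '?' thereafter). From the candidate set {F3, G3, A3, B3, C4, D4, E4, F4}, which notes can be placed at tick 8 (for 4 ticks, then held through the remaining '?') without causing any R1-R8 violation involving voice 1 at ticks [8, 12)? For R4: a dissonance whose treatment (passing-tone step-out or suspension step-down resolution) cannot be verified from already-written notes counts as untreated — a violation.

{D4}

F3: violates R2
G3: violates R4
A3: violates R2
B3: violates R4
C4: violates R1
D4: legal
E4: violates R4
F4: violates R3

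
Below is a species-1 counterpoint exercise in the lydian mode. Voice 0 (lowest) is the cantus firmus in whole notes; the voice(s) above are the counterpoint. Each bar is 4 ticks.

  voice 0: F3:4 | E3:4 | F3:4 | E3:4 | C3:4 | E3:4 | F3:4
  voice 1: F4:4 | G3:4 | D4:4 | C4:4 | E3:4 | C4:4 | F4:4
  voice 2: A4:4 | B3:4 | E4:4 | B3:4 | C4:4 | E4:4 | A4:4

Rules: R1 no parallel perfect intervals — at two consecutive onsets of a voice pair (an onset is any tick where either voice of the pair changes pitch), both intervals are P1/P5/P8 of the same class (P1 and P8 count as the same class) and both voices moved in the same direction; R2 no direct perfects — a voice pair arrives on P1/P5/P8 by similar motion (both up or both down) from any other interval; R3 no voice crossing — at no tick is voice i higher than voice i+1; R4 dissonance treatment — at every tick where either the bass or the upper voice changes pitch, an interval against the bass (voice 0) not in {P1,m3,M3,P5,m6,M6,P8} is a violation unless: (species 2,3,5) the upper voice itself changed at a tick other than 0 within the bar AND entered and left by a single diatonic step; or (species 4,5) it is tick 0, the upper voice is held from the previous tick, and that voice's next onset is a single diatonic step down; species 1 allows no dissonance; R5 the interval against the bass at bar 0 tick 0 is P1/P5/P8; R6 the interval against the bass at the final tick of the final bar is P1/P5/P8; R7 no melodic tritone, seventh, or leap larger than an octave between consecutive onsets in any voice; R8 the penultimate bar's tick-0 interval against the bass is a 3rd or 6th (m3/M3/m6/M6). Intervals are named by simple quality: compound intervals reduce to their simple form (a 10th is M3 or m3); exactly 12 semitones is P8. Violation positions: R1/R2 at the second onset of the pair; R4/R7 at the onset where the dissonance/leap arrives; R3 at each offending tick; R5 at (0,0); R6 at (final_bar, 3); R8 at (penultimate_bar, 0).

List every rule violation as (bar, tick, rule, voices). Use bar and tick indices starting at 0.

bar 0: v0=F3 v1=F4 v2=A4 downbeat M3
bar 1: v0=E3 v1=G3 v2=B3 downbeat P5
bar 2: v0=F3 v1=D4 v2=E4 downbeat M7
bar 3: v0=E3 v1=C4 v2=B3 downbeat P5
bar 4: v0=C3 v1=E3 v2=C4 downbeat P8
bar 5: v0=E3 v1=C4 v2=E4 downbeat P8
bar 6: v0=F3 v1=F4 v2=A4 downbeat M3
  -> R5 @ bar 0 tick 0 v(0, 2): opens on M3
  -> R2 @ bar 1 tick 0 v(0, 2): F3/A4 M3 -> E3/B3 P5 similar
  -> R7 @ bar 1 tick 0 v(1,): F4->G3 leap 10st
  -> R7 @ bar 1 tick 0 v(2,): A4->B3 leap 10st
  -> R4 @ bar 2 tick 0 v(0, 2): F3/E4 M7 untreated
  -> R2 @ bar 3 tick 0 v(0, 2): F3/E4 M7 -> E3/B3 P5 similar
  -> R3 @ bar 3 tick 0 v(1, 2): C4 above B3
  -> R3 @ bar 3 tick 1 v(1, 2): C4 above B3
  -> R3 @ bar 3 tick 2 v(1, 2): C4 above B3
  -> R3 @ bar 3 tick 3 v(1, 2): C4 above B3
  -> R1 @ bar 5 tick 0 v(0, 2): C3/C4 P8 -> E3/E4 P8 similar
  -> R8 @ bar 5 tick 0 v(0, 2): penult P8 not 3rd/6th
  -> R2 @ bar 6 tick 0 v(0, 1): E3/C4 m6 -> F3/F4 P8 similar
  -> R6 @ bar 6 tick 3 v(0, 2): closes on M3

(0, 0, R5, (0, 2))
(1, 0, R2, (0, 2))
(1, 0, R7, (1,))
(1, 0, R7, (2,))
(2, 0, R4, (0, 2))
(3, 0, R2, (0, 2))
(3, 0, R3, (1, 2))
(3, 1, R3, (1, 2))
(3, 2, R3, (1, 2))
(3, 3, R3, (1, 2))
(5, 0, R1, (0, 2))
(5, 0, R8, (0, 2))
(6, 0, R2, (0, 1))
(6, 3, R6, (0, 2))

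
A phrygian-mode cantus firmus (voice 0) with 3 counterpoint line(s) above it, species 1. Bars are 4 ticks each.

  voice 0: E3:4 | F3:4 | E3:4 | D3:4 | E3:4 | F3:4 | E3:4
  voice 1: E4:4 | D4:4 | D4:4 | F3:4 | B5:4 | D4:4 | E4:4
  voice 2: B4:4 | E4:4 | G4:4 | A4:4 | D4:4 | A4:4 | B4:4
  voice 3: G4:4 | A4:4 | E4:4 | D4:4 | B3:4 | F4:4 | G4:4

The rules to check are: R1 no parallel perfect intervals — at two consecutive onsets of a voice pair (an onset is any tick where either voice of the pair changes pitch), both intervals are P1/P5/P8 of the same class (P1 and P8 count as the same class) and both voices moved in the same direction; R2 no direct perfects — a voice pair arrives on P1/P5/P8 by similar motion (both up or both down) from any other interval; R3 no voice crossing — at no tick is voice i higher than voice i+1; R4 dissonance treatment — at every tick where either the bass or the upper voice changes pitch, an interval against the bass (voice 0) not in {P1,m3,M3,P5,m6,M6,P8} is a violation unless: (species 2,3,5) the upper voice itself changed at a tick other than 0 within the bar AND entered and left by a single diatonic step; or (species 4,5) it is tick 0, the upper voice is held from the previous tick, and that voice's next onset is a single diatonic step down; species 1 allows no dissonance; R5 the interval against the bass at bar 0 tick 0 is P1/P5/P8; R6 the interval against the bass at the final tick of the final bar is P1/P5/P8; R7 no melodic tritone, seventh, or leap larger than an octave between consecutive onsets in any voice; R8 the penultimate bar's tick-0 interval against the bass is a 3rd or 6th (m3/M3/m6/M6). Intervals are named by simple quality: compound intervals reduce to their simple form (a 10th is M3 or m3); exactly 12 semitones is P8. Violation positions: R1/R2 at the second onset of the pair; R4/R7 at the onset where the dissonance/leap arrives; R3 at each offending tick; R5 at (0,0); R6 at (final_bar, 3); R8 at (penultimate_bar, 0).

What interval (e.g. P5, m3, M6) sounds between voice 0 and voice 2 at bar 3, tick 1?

P5

voice 0=D3 voice 2=A4 -> P5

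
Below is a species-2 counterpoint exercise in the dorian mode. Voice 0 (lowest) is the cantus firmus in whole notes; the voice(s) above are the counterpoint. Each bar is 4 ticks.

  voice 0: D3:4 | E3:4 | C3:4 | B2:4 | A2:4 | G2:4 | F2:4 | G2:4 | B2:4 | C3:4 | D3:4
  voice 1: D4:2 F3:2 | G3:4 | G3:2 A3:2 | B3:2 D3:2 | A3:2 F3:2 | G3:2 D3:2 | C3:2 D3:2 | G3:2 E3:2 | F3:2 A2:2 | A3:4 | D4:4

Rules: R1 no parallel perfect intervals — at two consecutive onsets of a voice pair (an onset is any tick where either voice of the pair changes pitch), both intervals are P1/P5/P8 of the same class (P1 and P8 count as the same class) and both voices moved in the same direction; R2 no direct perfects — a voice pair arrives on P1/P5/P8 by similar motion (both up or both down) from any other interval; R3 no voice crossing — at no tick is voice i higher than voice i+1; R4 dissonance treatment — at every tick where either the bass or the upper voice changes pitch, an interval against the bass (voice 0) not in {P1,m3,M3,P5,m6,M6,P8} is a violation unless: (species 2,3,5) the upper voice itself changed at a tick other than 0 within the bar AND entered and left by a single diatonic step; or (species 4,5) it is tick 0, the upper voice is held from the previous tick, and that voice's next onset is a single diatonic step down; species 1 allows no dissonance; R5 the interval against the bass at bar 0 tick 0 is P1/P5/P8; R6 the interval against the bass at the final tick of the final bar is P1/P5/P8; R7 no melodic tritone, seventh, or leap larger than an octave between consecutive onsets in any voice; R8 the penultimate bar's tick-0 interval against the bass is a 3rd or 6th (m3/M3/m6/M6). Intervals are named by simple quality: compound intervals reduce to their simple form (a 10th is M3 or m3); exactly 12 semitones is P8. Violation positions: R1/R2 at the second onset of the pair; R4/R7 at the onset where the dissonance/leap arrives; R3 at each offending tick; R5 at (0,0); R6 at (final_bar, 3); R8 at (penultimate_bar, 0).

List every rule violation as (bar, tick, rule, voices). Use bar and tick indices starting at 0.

bar 0: v0=D3 v1=D4 downbeat P8
bar 1: v0=E3 v1=G3 downbeat m3
bar 2: v0=C3 v1=G3 downbeat P5
bar 3: v0=B2 v1=B3 downbeat P8
bar 4: v0=A2 v1=A3 downbeat P8
bar 5: v0=G2 v1=G3 downbeat P8
bar 6: v0=F2 v1=C3 downbeat P5
bar 7: v0=G2 v1=G3 downbeat P8
bar 8: v0=B2 v1=F3 downbeat TT
bar 9: v0=C3 v1=A3 downbeat M6
bar 10: v0=D3 v1=D4 downbeat P8
  -> R1 @ bar 6 tick 0 v(0, 1): G2/D3 P5 -> F2/C3 P5 similar
  -> R2 @ bar 7 tick 0 v(0, 1): F2/D3 M6 -> G2/G3 P8 similar
  -> R4 @ bar 8 tick 0 v(0, 1): B2/F3 TT untreated
  -> R3 @ bar 8 tick 2 v(0, 1): B2 above A2
  -> R4 @ bar 8 tick 2 v(0, 1): B2/A2 M2 untreated
  -> R3 @ bar 8 tick 3 v(0, 1): B2 above A2
  -> R2 @ bar 10 tick 0 v(0, 1): C3/A3 M6 -> D3/D4 P8 similar

(6, 0, R1, (0, 1))
(7, 0, R2, (0, 1))
(8, 0, R4, (0, 1))
(8, 2, R3, (0, 1))
(8, 2, R4, (0, 1))
(8, 3, R3, (0, 1))
(10, 0, R2, (0, 1))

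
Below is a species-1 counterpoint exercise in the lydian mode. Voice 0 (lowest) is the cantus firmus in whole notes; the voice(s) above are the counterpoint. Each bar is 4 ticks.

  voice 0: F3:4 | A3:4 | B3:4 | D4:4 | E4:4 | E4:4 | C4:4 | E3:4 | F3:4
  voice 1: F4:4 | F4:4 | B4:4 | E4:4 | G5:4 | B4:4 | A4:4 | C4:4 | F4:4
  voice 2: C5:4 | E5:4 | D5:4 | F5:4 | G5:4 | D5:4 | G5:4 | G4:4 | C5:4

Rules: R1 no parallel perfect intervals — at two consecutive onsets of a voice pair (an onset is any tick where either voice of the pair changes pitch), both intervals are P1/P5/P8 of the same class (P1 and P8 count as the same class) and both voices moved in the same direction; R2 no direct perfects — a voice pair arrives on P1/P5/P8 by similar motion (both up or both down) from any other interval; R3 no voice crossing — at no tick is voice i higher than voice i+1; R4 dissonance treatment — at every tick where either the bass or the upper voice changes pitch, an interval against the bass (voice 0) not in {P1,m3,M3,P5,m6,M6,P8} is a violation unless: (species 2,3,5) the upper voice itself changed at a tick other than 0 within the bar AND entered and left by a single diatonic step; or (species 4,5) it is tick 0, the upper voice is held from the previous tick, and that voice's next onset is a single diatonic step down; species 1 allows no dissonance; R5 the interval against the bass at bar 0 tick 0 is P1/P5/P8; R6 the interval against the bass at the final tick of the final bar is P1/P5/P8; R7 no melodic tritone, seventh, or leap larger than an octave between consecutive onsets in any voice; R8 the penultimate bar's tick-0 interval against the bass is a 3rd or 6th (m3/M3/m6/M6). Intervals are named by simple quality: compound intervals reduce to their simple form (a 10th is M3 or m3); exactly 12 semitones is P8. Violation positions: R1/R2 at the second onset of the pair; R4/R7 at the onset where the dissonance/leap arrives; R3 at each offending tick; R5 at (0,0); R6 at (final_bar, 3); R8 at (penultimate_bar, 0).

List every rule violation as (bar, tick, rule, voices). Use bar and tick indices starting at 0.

(1, 0, R1, (0, 2))
(2, 0, R2, (0, 1))
(2, 0, R7, (1,))
(3, 0, R4, (0, 1))
(4, 0, R2, (1, 2))
(4, 0, R7, (1,))
(5, 0, R4, (0, 2))
(7, 0, R2, (1, 2))
(8, 0, R1, (1, 2))
(8, 0, R2, (0, 1))
(8, 0, R2, (0, 2))

bar 0: v0=F3 v1=F4 v2=C5 downbeat P5
bar 1: v0=A3 v1=F4 v2=E5 downbeat P5
bar 2: v0=B3 v1=B4 v2=D5 downbeat m3
bar 3: v0=D4 v1=E4 v2=F5 downbeat m3
bar 4: v0=E4 v1=G5 v2=G5 downbeat m3
bar 5: v0=E4 v1=B4 v2=D5 downbeat m7
bar 6: v0=C4 v1=A4 v2=G5 downbeat P5
bar 7: v0=E3 v1=C4 v2=G4 downbeat m3
bar 8: v0=F3 v1=F4 v2=C5 downbeat P5
  -> R1 @ bar 1 tick 0 v(0, 2): F3/C5 P5 -> A3/E5 P5 similar
  -> R2 @ bar 2 tick 0 v(0, 1): A3/F4 m6 -> B3/B4 P8 similar
  -> R7 @ bar 2 tick 0 v(1,): F4->B4 leap 6st
  -> R4 @ bar 3 tick 0 v(0, 1): D4/E4 M2 untreated
  -> R2 @ bar 4 tick 0 v(1, 2): E4/F5 m2 -> G5/G5 P1 similar
  -> R7 @ bar 4 tick 0 v(1,): E4->G5 leap 15st
  -> R4 @ bar 5 tick 0 v(0, 2): E4/D5 m7 untreated
  -> R2 @ bar 7 tick 0 v(1, 2): A4/G5 m7 -> C4/G4 P5 similar
  -> R1 @ bar 8 tick 0 v(1, 2): C4/G4 P5 -> F4/C5 P5 similar
  -> R2 @ bar 8 tick 0 v(0, 1): E3/C4 m6 -> F3/F4 P8 similar
  -> R2 @ bar 8 tick 0 v(0, 2): E3/G4 m3 -> F3/C5 P5 similar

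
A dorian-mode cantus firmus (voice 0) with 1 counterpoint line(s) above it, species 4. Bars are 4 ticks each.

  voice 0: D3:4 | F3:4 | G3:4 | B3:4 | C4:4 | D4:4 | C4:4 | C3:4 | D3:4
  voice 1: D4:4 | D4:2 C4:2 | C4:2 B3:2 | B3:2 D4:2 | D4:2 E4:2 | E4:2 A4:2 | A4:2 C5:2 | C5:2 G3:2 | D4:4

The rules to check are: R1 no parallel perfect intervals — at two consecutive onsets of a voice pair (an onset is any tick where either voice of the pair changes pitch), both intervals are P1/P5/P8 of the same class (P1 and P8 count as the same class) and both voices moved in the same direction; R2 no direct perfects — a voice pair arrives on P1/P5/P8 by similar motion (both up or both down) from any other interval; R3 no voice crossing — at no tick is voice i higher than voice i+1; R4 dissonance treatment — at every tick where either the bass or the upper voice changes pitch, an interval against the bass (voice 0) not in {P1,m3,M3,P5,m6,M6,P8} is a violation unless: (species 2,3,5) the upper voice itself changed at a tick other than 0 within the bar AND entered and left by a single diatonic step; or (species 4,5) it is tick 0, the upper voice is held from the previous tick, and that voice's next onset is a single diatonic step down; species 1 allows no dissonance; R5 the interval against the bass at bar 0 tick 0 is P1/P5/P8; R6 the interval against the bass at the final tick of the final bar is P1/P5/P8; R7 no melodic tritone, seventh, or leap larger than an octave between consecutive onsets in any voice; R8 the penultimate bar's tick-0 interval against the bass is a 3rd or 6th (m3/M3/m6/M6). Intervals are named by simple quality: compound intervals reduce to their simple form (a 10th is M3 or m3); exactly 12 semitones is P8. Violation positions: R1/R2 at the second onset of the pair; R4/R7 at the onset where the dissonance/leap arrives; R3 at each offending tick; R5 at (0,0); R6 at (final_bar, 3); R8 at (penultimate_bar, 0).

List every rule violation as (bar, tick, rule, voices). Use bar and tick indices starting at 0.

bar 0: v0=D3 v1=D4 downbeat P8
bar 1: v0=F3 v1=D4 downbeat M6
bar 2: v0=G3 v1=C4 downbeat P4
bar 3: v0=B3 v1=B3 downbeat P1
bar 4: v0=C4 v1=D4 downbeat M2
bar 5: v0=D4 v1=E4 downbeat M2
bar 6: v0=C4 v1=A4 downbeat M6
bar 7: v0=C3 v1=C5 downbeat P1
bar 8: v0=D3 v1=D4 downbeat P8
  -> R4 @ bar 4 tick 0 v(0, 1): C4/D4 M2 untreated
  -> R4 @ bar 5 tick 0 v(0, 1): D4/E4 M2 untreated
  -> R8 @ bar 7 tick 0 v(0, 1): penult P1 not 3rd/6th
  -> R7 @ bar 7 tick 2 v(1,): C5->G3 leap 17st
  -> R2 @ bar 8 tick 0 v(0, 1): C3/G3 P5 -> D3/D4 P8 similar

(4, 0, R4, (0, 1))
(5, 0, R4, (0, 1))
(7, 0, R8, (0, 1))
(7, 2, R7, (1,))
(8, 0, R2, (0, 1))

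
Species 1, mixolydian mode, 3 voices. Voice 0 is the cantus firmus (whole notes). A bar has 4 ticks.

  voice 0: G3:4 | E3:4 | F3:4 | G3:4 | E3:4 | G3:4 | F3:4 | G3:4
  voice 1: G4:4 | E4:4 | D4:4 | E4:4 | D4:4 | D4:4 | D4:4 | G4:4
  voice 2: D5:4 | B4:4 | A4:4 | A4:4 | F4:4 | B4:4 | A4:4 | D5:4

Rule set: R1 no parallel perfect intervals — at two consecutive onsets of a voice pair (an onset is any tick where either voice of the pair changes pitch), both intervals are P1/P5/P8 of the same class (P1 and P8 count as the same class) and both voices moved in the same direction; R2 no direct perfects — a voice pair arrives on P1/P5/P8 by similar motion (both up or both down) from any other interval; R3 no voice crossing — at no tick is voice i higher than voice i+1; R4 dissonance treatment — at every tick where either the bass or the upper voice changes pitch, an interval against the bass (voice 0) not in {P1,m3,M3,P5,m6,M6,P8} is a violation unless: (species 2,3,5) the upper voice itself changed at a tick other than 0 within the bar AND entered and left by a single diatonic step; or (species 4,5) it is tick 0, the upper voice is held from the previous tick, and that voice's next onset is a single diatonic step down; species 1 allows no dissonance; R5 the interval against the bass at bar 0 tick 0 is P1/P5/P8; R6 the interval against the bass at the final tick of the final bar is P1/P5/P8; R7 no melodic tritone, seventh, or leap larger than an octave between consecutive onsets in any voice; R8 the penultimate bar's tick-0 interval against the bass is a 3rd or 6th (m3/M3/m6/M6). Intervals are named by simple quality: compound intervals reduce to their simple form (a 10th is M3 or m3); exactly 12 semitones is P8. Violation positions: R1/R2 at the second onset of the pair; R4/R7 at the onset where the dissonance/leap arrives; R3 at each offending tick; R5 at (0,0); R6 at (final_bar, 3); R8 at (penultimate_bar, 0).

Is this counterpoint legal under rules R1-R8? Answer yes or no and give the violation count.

No (11 violations)

bar 0: v0=G3 v1=G4 v2=D5 (P5)
bar 1: v0=E3 v1=E4 v2=B4 (P5)
bar 2: v0=F3 v1=D4 v2=A4 (M3)
bar 3: v0=G3 v1=E4 v2=A4 (M2)
bar 4: v0=E3 v1=D4 v2=F4 (m2)
bar 5: v0=G3 v1=D4 v2=B4 (M3)
bar 6: v0=F3 v1=D4 v2=A4 (M3)
bar 7: v0=G3 v1=G4 v2=D5 (P5)
  R1 @ bar1.0: G3/G4 P8 -> E3/E4 P8 similar
  R1 @ bar1.0: G3/D5 P5 -> E3/B4 P5 similar
  R1 @ bar1.0: G4/D5 P5 -> E4/B4 P5 similar
  R1 @ bar2.0: E4/B4 P5 -> D4/A4 P5 similar
  R4 @ bar3.0: G3/A4 M2 untreated
  R4 @ bar4.0: E3/D4 m7 untreated
  R4 @ bar4.0: E3/F4 m2 untreated
  R7 @ bar5.0: F4->B4 leap 6st
  R1 @ bar7.0: D4/A4 P5 -> G4/D5 P5 similar
  R2 @ bar7.0: F3/D4 M6 -> G3/G4 P8 similar
  R2 @ bar7.0: F3/A4 M3 -> G3/D5 P5 similar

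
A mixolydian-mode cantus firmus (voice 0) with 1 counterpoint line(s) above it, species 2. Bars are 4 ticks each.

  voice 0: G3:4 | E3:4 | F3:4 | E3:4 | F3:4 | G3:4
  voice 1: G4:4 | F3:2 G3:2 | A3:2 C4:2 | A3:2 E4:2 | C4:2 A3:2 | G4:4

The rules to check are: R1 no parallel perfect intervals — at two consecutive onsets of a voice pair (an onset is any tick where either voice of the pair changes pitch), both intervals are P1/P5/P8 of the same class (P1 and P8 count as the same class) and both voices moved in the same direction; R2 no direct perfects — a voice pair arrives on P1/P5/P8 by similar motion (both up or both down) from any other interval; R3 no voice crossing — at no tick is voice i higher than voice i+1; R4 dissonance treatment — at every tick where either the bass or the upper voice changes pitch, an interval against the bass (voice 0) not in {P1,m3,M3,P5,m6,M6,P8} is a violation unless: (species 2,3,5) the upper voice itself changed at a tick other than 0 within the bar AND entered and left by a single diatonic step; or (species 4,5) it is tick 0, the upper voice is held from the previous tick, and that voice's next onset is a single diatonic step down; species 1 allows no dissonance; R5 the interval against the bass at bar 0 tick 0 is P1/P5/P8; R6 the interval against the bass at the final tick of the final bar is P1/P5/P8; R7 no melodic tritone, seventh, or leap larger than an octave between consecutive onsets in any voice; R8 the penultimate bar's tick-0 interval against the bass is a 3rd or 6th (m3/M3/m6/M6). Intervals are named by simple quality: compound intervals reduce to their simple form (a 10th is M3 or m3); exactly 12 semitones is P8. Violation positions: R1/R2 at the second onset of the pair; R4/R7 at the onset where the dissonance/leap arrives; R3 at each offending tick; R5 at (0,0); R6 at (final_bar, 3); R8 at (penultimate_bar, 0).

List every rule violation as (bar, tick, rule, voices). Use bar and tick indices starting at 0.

bar 0: v0=G3 v1=G4 downbeat P8
bar 1: v0=E3 v1=F3 downbeat m2
bar 2: v0=F3 v1=A3 downbeat M3
bar 3: v0=E3 v1=A3 downbeat P4
bar 4: v0=F3 v1=C4 downbeat P5
bar 5: v0=G3 v1=G4 downbeat P8
  -> R4 @ bar 1 tick 0 v(0, 1): E3/F3 m2 untreated
  -> R7 @ bar 1 tick 0 v(1,): G4->F3 leap 14st
  -> R4 @ bar 3 tick 0 v(0, 1): E3/A3 P4 untreated
  -> R8 @ bar 4 tick 0 v(0, 1): penult P5 not 3rd/6th
  -> R2 @ bar 5 tick 0 v(0, 1): F3/A3 M3 -> G3/G4 P8 similar
  -> R7 @ bar 5 tick 0 v(1,): A3->G4 leap 10st

(1, 0, R4, (0, 1))
(1, 0, R7, (1,))
(3, 0, R4, (0, 1))
(4, 0, R8, (0, 1))
(5, 0, R2, (0, 1))
(5, 0, R7, (1,))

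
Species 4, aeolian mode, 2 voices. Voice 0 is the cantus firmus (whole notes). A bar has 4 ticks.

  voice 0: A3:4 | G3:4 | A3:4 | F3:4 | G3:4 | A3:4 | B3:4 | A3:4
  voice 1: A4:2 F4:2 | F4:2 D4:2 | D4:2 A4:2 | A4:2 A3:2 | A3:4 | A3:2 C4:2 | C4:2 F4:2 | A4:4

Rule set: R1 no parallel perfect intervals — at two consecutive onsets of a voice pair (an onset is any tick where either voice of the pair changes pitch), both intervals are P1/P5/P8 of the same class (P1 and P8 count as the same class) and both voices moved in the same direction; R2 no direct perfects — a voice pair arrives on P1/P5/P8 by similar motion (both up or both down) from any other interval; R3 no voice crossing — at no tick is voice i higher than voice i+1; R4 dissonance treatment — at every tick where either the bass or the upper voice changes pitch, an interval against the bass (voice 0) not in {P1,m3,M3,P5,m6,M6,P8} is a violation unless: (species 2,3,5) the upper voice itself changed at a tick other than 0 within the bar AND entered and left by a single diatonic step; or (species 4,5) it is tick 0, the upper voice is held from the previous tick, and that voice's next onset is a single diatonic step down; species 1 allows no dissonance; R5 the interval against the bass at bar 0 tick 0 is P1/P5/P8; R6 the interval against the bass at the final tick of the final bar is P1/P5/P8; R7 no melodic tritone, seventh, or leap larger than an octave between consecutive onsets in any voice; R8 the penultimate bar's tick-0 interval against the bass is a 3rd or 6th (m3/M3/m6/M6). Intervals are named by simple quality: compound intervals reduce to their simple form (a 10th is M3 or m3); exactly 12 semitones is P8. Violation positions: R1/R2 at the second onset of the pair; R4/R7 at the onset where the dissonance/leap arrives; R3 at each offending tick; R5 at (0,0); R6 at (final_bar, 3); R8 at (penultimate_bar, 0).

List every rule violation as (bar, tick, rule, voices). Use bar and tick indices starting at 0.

(1, 0, R4, (0, 1))
(2, 0, R4, (0, 1))
(4, 0, R4, (0, 1))
(6, 0, R4, (0, 1))
(6, 0, R8, (0, 1))
(6, 2, R4, (0, 1))

bar 0: v0=A3 v1=A4 downbeat P8
bar 1: v0=G3 v1=F4 downbeat m7
bar 2: v0=A3 v1=D4 downbeat P4
bar 3: v0=F3 v1=A4 downbeat M3
bar 4: v0=G3 v1=A3 downbeat M2
bar 5: v0=A3 v1=A3 downbeat P1
bar 6: v0=B3 v1=C4 downbeat m2
bar 7: v0=A3 v1=A4 downbeat P8
  -> R4 @ bar 1 tick 0 v(0, 1): G3/F4 m7 untreated
  -> R4 @ bar 2 tick 0 v(0, 1): A3/D4 P4 untreated
  -> R4 @ bar 4 tick 0 v(0, 1): G3/A3 M2 untreated
  -> R4 @ bar 6 tick 0 v(0, 1): B3/C4 m2 untreated
  -> R8 @ bar 6 tick 0 v(0, 1): penult m2 not 3rd/6th
  -> R4 @ bar 6 tick 2 v(0, 1): B3/F4 TT untreated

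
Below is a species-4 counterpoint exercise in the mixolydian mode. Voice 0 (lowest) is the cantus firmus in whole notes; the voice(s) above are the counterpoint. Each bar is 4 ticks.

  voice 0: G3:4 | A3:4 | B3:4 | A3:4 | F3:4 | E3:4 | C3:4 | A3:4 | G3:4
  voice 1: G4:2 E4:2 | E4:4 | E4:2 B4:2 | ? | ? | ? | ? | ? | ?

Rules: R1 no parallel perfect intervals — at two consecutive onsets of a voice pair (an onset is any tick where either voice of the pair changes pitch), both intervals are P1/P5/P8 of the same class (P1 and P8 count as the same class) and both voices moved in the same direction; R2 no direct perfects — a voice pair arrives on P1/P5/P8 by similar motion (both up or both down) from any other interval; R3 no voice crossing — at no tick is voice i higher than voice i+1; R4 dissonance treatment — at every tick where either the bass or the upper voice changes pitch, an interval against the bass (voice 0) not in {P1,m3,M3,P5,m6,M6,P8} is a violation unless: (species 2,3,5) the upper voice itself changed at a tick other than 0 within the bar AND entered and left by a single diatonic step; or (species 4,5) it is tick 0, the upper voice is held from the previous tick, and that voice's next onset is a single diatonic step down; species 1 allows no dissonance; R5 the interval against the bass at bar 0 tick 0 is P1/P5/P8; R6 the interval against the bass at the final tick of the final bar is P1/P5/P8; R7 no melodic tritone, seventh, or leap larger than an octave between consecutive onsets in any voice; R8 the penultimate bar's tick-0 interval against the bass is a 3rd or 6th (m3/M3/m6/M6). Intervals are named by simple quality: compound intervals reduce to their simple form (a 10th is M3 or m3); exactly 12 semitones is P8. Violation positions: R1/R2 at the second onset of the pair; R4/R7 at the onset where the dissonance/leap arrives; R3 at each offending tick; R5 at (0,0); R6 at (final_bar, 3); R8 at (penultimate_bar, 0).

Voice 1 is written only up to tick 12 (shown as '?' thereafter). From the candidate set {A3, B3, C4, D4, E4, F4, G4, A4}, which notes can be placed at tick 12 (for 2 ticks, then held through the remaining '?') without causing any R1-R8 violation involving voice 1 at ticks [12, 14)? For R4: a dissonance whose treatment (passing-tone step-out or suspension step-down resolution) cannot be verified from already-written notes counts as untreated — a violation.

A3: violates R1,R7
B3: violates R4
C4: violates R7
D4: violates R4
E4: violates R2
F4: violates R7
G4: violates R4
A4: violates R1

{}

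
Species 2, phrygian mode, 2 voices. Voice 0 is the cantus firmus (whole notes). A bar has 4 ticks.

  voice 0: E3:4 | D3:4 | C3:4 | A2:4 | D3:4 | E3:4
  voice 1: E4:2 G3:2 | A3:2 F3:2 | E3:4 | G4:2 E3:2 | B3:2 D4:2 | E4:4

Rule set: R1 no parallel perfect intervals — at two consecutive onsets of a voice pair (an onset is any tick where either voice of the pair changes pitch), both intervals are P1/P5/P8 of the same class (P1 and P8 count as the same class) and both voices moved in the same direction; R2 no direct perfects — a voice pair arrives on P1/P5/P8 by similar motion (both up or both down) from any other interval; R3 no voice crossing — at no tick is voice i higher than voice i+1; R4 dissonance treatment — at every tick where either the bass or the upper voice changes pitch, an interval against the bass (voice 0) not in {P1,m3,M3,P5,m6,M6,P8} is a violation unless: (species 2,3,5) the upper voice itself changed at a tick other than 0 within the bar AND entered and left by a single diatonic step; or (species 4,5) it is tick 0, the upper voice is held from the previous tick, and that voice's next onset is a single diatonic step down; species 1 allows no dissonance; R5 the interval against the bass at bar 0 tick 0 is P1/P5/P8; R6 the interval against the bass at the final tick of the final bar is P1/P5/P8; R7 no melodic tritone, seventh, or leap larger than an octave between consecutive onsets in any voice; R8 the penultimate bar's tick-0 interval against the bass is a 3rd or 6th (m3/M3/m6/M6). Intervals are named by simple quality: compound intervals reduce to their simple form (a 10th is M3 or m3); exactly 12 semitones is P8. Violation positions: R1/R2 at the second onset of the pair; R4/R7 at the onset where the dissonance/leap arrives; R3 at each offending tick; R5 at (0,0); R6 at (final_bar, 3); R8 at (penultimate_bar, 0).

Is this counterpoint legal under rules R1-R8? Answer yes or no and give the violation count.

No (4 violations)

bar 0: v0=E3 v1=E4 (P8)
bar 1: v0=D3 v1=A3 (P5)
bar 2: v0=C3 v1=E3 (M3)
bar 3: v0=A2 v1=G4 (m7)
bar 4: v0=D3 v1=B3 (M6)
bar 5: v0=E3 v1=E4 (P8)
  R4 @ bar3.0: A2/G4 m7 untreated
  R7 @ bar3.0: E3->G4 leap 15st
  R7 @ bar3.2: G4->E3 leap 15st
  R1 @ bar5.0: D3/D4 P8 -> E3/E4 P8 similar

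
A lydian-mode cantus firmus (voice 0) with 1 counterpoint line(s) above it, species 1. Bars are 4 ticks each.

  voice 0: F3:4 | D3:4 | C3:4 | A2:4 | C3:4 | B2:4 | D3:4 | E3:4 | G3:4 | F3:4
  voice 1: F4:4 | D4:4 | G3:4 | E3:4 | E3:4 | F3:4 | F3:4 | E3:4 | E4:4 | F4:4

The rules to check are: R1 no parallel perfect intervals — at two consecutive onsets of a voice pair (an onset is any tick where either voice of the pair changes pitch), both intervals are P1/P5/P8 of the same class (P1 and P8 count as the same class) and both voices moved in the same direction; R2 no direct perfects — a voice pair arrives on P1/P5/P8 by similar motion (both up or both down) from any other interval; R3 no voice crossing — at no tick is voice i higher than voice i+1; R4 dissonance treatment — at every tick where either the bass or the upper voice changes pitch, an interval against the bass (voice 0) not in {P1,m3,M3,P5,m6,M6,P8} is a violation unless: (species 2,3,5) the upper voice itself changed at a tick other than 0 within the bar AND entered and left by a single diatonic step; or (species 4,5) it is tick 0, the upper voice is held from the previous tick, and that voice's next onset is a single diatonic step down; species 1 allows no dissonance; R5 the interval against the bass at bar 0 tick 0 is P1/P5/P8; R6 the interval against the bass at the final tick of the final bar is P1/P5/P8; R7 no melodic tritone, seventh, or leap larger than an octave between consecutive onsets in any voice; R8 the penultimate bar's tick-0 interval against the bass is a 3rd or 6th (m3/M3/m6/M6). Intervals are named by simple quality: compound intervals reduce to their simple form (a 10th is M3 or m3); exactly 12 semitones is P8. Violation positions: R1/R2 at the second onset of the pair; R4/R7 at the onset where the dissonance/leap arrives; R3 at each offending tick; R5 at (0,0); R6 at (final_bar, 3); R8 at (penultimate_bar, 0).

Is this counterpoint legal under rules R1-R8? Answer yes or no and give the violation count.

No (4 violations)

bar 0: v0=F3 v1=F4 (P8)
bar 1: v0=D3 v1=D4 (P8)
bar 2: v0=C3 v1=G3 (P5)
bar 3: v0=A2 v1=E3 (P5)
bar 4: v0=C3 v1=E3 (M3)
bar 5: v0=B2 v1=F3 (TT)
bar 6: v0=D3 v1=F3 (m3)
bar 7: v0=E3 v1=E3 (P1)
bar 8: v0=G3 v1=E4 (M6)
bar 9: v0=F3 v1=F4 (P8)
  R1 @ bar1.0: F3/F4 P8 -> D3/D4 P8 similar
  R2 @ bar2.0: D3/D4 P8 -> C3/G3 P5 similar
  R1 @ bar3.0: C3/G3 P5 -> A2/E3 P5 similar
  R4 @ bar5.0: B2/F3 TT untreated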